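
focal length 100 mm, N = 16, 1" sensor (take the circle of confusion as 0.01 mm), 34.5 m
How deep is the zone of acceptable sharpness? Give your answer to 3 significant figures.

Hyperfocal distance H = f²/(N·c) + f = 100²/(16 × 0.01) + 100 = 10000/0.16 + 100 ≈ 62600.0 mm ≈ 62.60 m.
Near limit Dn = s·(H − f)/(H + s − 2f) = 34500 × (62600.0 − 100) / (62600.0 + 34500 − 2 × 100) = 34500 × 62500.0 / 96900.0 ≈ 22252 mm.
Far limit Df = s·(H − f)/(H − s) = 34500 × (62600.0 − 100) / (62600.0 − 34500) = 34500 × 62500.0 / 28100.0 ≈ 76735 mm.
Depth of field = Df − Dn = 76735 − 22252 ≈ 54483 mm ≈ 54.5 m.

54.5 m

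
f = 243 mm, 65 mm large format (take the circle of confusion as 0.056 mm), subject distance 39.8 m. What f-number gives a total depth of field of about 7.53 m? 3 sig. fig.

Write h = H − f = f²/(N·c). The thin-lens limits are Dn = s·h/(h + (s−f)) and Df = s·h/(h − (s−f)), so DoF = Df − Dn = 2·s·(s−f)·h / (h² − (s−f)²).
That is a quadratic in h: DoF·h² − 2·s·(s−f)·h − DoF·(s−f)² = 0 ⇒ h = (s−f)·(s + √(s² + DoF²)) / DoF = 39557 × (39800 + √(39800² + 7530²)) / 7530 = 39557 × (39800 + 40506.1) / 7530 ≈ 421868 mm.
Then N = f²/(c·h) = 243² / (0.056 × 421868) = 59049 / 23625 ≈ 2.50.

f/2.50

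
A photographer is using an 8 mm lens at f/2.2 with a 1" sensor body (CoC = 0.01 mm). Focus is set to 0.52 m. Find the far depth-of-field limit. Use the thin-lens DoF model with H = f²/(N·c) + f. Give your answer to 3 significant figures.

0.631 m

Hyperfocal distance H = f²/(N·c) + f = 8²/(2.2 × 0.01) + 8 = 64/0.022 + 8 ≈ 2917.1 mm ≈ 2.917 m.
Far limit Df = s·(H − f)/(H − s) = 520 × (2917.1 − 8) / (2917.1 − 520) = 520 × 2909.1 / 2397.1 ≈ 631.07 mm ≈ 0.631 m.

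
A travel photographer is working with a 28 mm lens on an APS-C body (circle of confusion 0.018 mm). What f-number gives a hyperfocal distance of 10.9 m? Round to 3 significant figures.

Rearrange H = f²/(N·c) + f for N: N = f² / ((H − f)·c).
N = 28² / ((10900 − 28) × 0.018) = 784 / 195.7 ≈ 4.01.

f/4.01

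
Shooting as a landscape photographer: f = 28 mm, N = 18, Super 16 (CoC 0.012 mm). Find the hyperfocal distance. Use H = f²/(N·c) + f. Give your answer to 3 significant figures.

3.66 m

Hyperfocal distance H = f²/(N·c) + f = 28²/(18 × 0.012) + 28 = 784/0.216 + 28 ≈ 3657.6 mm ≈ 3.66 m.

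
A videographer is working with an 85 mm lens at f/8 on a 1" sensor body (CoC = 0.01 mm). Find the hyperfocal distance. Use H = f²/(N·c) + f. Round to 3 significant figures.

90.4 m

Hyperfocal distance H = f²/(N·c) + f = 85²/(8 × 0.01) + 85 = 7225/0.08 + 85 ≈ 90397.5 mm ≈ 90.4 m.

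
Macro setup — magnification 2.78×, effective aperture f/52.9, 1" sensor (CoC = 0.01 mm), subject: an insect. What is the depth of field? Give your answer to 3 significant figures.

At magnification m, DoF ≈ 2·N_eff·c/m² = 2 × 52.9 × 0.01 / 2.78² = 1.058 / 7.728 ≈ 0.137 mm.

0.137 mm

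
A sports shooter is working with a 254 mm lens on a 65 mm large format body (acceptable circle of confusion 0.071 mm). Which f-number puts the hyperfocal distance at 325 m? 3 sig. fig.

Rearrange H = f²/(N·c) + f for N: N = f² / ((H − f)·c).
N = 254² / ((325000 − 254) × 0.071) = 64516 / 23057 ≈ 2.80.

f/2.80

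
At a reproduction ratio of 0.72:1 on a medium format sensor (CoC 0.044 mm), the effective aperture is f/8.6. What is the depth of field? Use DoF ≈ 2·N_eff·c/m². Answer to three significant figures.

1.46 mm

At magnification m, DoF ≈ 2·N_eff·c/m² = 2 × 8.6 × 0.044 / 0.72² = 0.7568 / 0.5184 ≈ 1.46 mm.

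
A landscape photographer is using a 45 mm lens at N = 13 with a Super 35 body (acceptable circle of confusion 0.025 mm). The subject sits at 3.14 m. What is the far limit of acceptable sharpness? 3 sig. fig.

6.24 m

Hyperfocal distance H = f²/(N·c) + f = 45²/(13 × 0.025) + 45 = 2025/0.325 + 45 ≈ 6275.8 mm ≈ 6.276 m.
Far limit Df = s·(H − f)/(H − s) = 3140 × (6275.8 − 45) / (6275.8 − 3140) = 3140 × 6230.8 / 3135.8 ≈ 6239.2 mm ≈ 6.24 m.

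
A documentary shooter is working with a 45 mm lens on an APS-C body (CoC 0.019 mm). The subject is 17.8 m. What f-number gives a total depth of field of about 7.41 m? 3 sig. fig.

f/1.20

Write h = H − f = f²/(N·c). The thin-lens limits are Dn = s·h/(h + (s−f)) and Df = s·h/(h − (s−f)), so DoF = Df − Dn = 2·s·(s−f)·h / (h² − (s−f)²).
That is a quadratic in h: DoF·h² − 2·s·(s−f)·h − DoF·(s−f)² = 0 ⇒ h = (s−f)·(s + √(s² + DoF²)) / DoF = 17755 × (17800 + √(17800² + 7410²)) / 7410 = 17755 × (17800 + 19280.8) / 7410 ≈ 88849 mm.
Then N = f²/(c·h) = 45² / (0.019 × 88849) = 2025 / 1688.1 ≈ 1.20.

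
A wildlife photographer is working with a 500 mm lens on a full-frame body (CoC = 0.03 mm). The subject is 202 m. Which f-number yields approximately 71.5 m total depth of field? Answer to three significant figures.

f/7.10

Write h = H − f = f²/(N·c). The thin-lens limits are Dn = s·h/(h + (s−f)) and Df = s·h/(h − (s−f)), so DoF = Df − Dn = 2·s·(s−f)·h / (h² − (s−f)²).
That is a quadratic in h: DoF·h² − 2·s·(s−f)·h − DoF·(s−f)² = 0 ⇒ h = (s−f)·(s + √(s² + DoF²)) / DoF = 201500 × (202000 + √(202000² + 71500²)) / 71500 = 201500 × (202000 + 214281) / 71500 ≈ 1173155 mm.
Then N = f²/(c·h) = 500² / (0.03 × 1173155) = 250000 / 35195 ≈ 7.10.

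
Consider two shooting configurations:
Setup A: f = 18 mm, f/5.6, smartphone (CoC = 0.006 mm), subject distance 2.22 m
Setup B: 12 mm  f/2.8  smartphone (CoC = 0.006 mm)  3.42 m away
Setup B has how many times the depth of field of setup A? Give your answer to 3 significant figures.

3.02

Setup A: H = 18²/(5.6×0.006) + 18 ≈ 9660.9 mm; DoF = Df − Dn = 2877.0 − 1807.3 ≈ 1069.7 mm.
Setup B: H = 12²/(2.8×0.006) + 12 ≈ 8583.4 mm; DoF = Df − Dn = 5677.3 − 2447.1 ≈ 3230.2 mm.
Ratio = 3230.2 / 1069.7 ≈ 3.02.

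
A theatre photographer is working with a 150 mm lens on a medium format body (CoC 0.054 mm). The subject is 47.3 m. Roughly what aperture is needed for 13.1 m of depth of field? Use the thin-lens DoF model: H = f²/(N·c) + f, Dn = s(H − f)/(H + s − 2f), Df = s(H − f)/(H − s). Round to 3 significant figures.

Write h = H − f = f²/(N·c). The thin-lens limits are Dn = s·h/(h + (s−f)) and Df = s·h/(h − (s−f)), so DoF = Df − Dn = 2·s·(s−f)·h / (h² − (s−f)²).
That is a quadratic in h: DoF·h² − 2·s·(s−f)·h − DoF·(s−f)² = 0 ⇒ h = (s−f)·(s + √(s² + DoF²)) / DoF = 47150 × (47300 + √(47300² + 13100²)) / 13100 = 47150 × (47300 + 49080.5) / 13100 ≈ 346896 mm.
Then N = f²/(c·h) = 150² / (0.054 × 346896) = 22500 / 18732 ≈ 1.20.

f/1.20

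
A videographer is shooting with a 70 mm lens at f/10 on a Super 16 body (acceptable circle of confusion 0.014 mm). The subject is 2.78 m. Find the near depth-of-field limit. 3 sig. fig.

2.58 m

Hyperfocal distance H = f²/(N·c) + f = 70²/(10 × 0.014) + 70 = 4900/0.14 + 70 ≈ 35070.0 mm ≈ 35.07 m.
Near limit Dn = s·(H − f)/(H + s − 2f) = 2780 × (35070.0 − 70) / (35070.0 + 2780 − 2 × 70) = 2780 × 35000.0 / 37710.0 ≈ 2580.2 mm ≈ 2.58 m.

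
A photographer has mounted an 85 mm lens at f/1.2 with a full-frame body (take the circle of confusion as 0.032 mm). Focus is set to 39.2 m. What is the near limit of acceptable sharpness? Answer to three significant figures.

32.5 m

Hyperfocal distance H = f²/(N·c) + f = 85²/(1.2 × 0.032) + 85 = 7225/0.0384 + 85 ≈ 188236.0 mm ≈ 188.2 m.
Near limit Dn = s·(H − f)/(H + s − 2f) = 39200 × (188236.0 − 85) / (188236.0 + 39200 − 2 × 85) = 39200 × 188151.0 / 227266.0 ≈ 32453 mm ≈ 32.5 m.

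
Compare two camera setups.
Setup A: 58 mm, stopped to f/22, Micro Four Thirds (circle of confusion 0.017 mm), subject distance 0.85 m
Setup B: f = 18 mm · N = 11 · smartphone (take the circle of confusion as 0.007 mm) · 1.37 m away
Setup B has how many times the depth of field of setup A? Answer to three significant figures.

Setup A: H = 58²/(22×0.017) + 58 ≈ 9052.7 mm; DoF = Df − Dn = 932.07 − 781.21 ≈ 150.86 mm.
Setup B: H = 18²/(11×0.007) + 18 ≈ 4225.8 mm; DoF = Df − Dn = 2018.59 − 1036.85 ≈ 981.74 mm.
Ratio = 981.74 / 150.86 ≈ 6.51.

6.51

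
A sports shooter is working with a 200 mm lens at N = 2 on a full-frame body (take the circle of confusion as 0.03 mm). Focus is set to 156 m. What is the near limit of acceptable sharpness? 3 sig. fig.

Hyperfocal distance H = f²/(N·c) + f = 200²/(2 × 0.03) + 200 = 40000/0.06 + 200 ≈ 666866.7 mm ≈ 666.9 m.
Near limit Dn = s·(H − f)/(H + s − 2f) = 156000 × (666866.7 − 200) / (666866.7 + 156000 − 2 × 200) = 156000 × 666666.7 / 822466.7 ≈ 126449 mm ≈ 126 m.

126 m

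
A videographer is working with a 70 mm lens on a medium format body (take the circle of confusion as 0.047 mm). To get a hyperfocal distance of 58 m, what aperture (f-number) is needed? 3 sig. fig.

Rearrange H = f²/(N·c) + f for N: N = f² / ((H − f)·c).
N = 70² / ((58000 − 70) × 0.047) = 4900 / 2723 ≈ 1.80.

f/1.80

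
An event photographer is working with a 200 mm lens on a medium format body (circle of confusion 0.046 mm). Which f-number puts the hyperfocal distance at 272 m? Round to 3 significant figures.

Rearrange H = f²/(N·c) + f for N: N = f² / ((H − f)·c).
N = 200² / ((272000 − 200) × 0.046) = 40000 / 12503 ≈ 3.20.

f/3.20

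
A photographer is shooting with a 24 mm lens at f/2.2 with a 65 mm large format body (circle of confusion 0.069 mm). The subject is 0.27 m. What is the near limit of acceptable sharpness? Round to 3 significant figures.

Hyperfocal distance H = f²/(N·c) + f = 24²/(2.2 × 0.069) + 24 = 576/0.1518 + 24 ≈ 3818.5 mm ≈ 3.818 m.
Near limit Dn = s·(H − f)/(H + s − 2f) = 270 × (3818.5 − 24) / (3818.5 + 270 − 2 × 24) = 270 × 3794.5 / 4040.5 ≈ 253.56 mm.

254 mm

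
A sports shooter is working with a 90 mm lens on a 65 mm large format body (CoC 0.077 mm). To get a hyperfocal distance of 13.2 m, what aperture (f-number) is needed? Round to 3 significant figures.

f/8.02

Rearrange H = f²/(N·c) + f for N: N = f² / ((H − f)·c).
N = 90² / ((13200 − 90) × 0.077) = 8100 / 1009 ≈ 8.02.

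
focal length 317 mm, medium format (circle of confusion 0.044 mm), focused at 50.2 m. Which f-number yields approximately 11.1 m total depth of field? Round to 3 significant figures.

Write h = H − f = f²/(N·c). The thin-lens limits are Dn = s·h/(h + (s−f)) and Df = s·h/(h − (s−f)), so DoF = Df − Dn = 2·s·(s−f)·h / (h² − (s−f)²).
That is a quadratic in h: DoF·h² − 2·s·(s−f)·h − DoF·(s−f)² = 0 ⇒ h = (s−f)·(s + √(s² + DoF²)) / DoF = 49883 × (50200 + √(50200² + 11100²)) / 11100 = 49883 × (50200 + 51412.5) / 11100 ≈ 456643 mm.
Then N = f²/(c·h) = 317² / (0.044 × 456643) = 100489 / 20092 ≈ 5.

f/5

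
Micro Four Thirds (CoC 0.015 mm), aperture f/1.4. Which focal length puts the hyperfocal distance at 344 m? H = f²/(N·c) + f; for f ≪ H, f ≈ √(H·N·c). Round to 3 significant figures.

From H = f²/(N·c) + f, with f ≪ H: f ≈ √(H·N·c) = √(344000 × 1.4 × 0.015) = √7224.0 ≈ 84.99 mm.
The +f correction barely moves this — solving exactly, f² + N·c·f − N·c·H = 0 ⇒ f = (−N·c + √((N·c)² + 4·N·c·H))/2 = (−0.021 + √28896)/2 ≈ 84.984 mm, so f ≈ 85.0 mm.

85.0 mm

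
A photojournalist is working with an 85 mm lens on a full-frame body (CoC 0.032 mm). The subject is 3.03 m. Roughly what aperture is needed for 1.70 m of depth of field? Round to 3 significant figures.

Write h = H − f = f²/(N·c). The thin-lens limits are Dn = s·h/(h + (s−f)) and Df = s·h/(h − (s−f)), so DoF = Df − Dn = 2·s·(s−f)·h / (h² − (s−f)²).
That is a quadratic in h: DoF·h² − 2·s·(s−f)·h − DoF·(s−f)² = 0 ⇒ h = (s−f)·(s + √(s² + DoF²)) / DoF = 2945 × (3030 + √(3030² + 1700²)) / 1700 = 2945 × (3030 + 3474.32) / 1700 ≈ 11268 mm.
Then N = f²/(c·h) = 85² / (0.032 × 11268) = 7225 / 360.57 ≈ 20.

f/20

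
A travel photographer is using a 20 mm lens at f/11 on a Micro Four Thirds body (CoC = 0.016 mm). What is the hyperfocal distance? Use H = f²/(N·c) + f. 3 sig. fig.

Hyperfocal distance H = f²/(N·c) + f = 20²/(11 × 0.016) + 20 = 400/0.176 + 20 ≈ 2292.7 mm ≈ 2.29 m.

2.29 m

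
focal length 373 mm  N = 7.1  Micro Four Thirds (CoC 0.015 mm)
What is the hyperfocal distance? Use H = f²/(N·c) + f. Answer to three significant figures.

1310 m

Hyperfocal distance H = f²/(N·c) + f = 373²/(7.1 × 0.015) + 373 = 139129/0.1065 + 373 ≈ 1306748.6 mm ≈ 1310 m.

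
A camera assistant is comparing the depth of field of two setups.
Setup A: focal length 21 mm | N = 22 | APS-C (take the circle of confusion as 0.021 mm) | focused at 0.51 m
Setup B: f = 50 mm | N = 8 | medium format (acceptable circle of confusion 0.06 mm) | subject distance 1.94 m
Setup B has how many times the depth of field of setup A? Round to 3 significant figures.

Setup A: H = 21²/(22×0.021) + 21 ≈ 975.5 mm; DoF = Df − Dn = 1045.69 − 337.24 ≈ 708.45 mm.
Setup B: H = 50²/(8×0.06) + 50 ≈ 5258.3 mm; DoF = Df − Dn = 3045.0 − 1423.5 ≈ 1621.5 mm.
Ratio = 1621.5 / 708.45 ≈ 2.29.

2.29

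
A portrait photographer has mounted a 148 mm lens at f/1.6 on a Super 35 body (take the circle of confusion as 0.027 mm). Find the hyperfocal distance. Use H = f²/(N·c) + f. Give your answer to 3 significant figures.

Hyperfocal distance H = f²/(N·c) + f = 148²/(1.6 × 0.027) + 148 = 21904/0.0432 + 148 ≈ 507185.0 mm ≈ 507 m.

507 m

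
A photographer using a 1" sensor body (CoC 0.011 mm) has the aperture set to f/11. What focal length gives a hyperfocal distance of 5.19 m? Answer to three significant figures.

25.0 mm

From H = f²/(N·c) + f, with f ≪ H: f ≈ √(H·N·c) = √(5190 × 11 × 0.011) = √627.99 ≈ 25.06 mm.
Exact: f² + N·c·f − N·c·H = 0 ⇒ f = (−N·c + √((N·c)² + 4·N·c·H))/2 = (−0.121 + √2512.0)/2 ≈ 24.999 mm ≈ 25.0 mm.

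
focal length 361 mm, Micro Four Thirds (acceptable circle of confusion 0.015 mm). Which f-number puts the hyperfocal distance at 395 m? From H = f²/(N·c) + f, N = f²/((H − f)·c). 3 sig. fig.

f/22

Rearrange H = f²/(N·c) + f for N: N = f² / ((H − f)·c).
N = 361² / ((395000 − 361) × 0.015) = 130321 / 5920 ≈ 22.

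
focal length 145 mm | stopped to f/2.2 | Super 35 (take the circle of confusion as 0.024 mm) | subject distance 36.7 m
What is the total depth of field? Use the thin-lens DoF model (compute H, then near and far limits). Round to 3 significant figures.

Hyperfocal distance H = f²/(N·c) + f = 145²/(2.2 × 0.024) + 145 = 21025/0.0528 + 145 ≈ 398345.8 mm ≈ 398.3 m.
Near limit Dn = s·(H − f)/(H + s − 2f) = 36700 × (398345.8 − 145) / (398345.8 + 36700 − 2 × 145) = 36700 × 398200.8 / 434755.8 ≈ 33614.2 mm.
Far limit Df = s·(H − f)/(H − s) = 36700 × (398345.8 − 145) / (398345.8 − 36700) = 36700 × 398200.8 / 361645.8 ≈ 40409.6 mm.
Depth of field = Df − Dn = 40409.6 − 33614.2 ≈ 6795.4 mm ≈ 6.80 m.

6.80 m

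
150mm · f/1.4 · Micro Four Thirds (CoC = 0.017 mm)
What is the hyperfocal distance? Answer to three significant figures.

Hyperfocal distance H = f²/(N·c) + f = 150²/(1.4 × 0.017) + 150 = 22500/0.0238 + 150 ≈ 945528.2 mm ≈ 946 m.

946 m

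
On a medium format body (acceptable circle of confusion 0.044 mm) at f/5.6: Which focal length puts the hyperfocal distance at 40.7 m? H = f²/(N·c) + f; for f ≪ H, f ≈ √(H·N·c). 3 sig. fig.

From H = f²/(N·c) + f, with f ≪ H: f ≈ √(H·N·c) = √(40700 × 5.6 × 0.044) = √10028 ≈ 100.1 mm.
The +f correction barely moves this — solving exactly, f² + N·c·f − N·c·H = 0 ⇒ f = (−N·c + √((N·c)² + 4·N·c·H))/2 = (−0.2464 + √40114)/2 ≈ 100.02 mm, so f ≈ 100 mm.

100 mm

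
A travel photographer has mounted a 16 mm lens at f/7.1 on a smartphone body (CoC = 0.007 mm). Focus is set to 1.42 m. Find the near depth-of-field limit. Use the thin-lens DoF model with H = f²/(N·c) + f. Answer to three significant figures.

Hyperfocal distance H = f²/(N·c) + f = 16²/(7.1 × 0.007) + 16 = 256/0.0497 + 16 ≈ 5166.9 mm ≈ 5.167 m.
Near limit Dn = s·(H − f)/(H + s − 2f) = 1420 × (5166.9 − 16) / (5166.9 + 1420 − 2 × 16) = 1420 × 5150.9 / 6554.9 ≈ 1115.8 mm ≈ 1.12 m.

1.12 m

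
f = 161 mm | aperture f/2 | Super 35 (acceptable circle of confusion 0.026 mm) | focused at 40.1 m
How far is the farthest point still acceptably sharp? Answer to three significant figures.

43.6 m

Hyperfocal distance H = f²/(N·c) + f = 161²/(2 × 0.026) + 161 = 25921/0.052 + 161 ≈ 498641.8 mm ≈ 498.6 m.
Far limit Df = s·(H − f)/(H − s) = 40100 × (498641.8 − 161) / (498641.8 − 40100) = 40100 × 498480.8 / 458541.8 ≈ 43593 mm ≈ 43.6 m.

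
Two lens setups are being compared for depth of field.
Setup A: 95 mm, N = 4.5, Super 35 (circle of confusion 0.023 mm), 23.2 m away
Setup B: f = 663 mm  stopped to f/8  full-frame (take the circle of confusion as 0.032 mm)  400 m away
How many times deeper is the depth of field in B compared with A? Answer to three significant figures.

Setup A: H = 95²/(4.5×0.023) + 95 ≈ 87293.1 mm; DoF = Df − Dn = 31563 − 18340 ≈ 13223 mm.
Setup B: H = 663²/(8×0.032) + 663 ≈ 1717729.4 mm; DoF = Df − Dn = 521220 − 324525 ≈ 196695 mm.
Ratio = 196695 / 13223 ≈ 14.9.

14.9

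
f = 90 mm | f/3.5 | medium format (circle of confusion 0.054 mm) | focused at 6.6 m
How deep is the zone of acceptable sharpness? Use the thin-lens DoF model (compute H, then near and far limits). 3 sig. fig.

Hyperfocal distance H = f²/(N·c) + f = 90²/(3.5 × 0.054) + 90 = 8100/0.189 + 90 ≈ 42947.1 mm ≈ 42.95 m.
Near limit Dn = s·(H − f)/(H + s − 2f) = 6600 × (42947.1 − 90) / (42947.1 + 6600 − 2 × 90) = 6600 × 42857.1 / 49367.1 ≈ 5729.7 mm.
Far limit Df = s·(H − f)/(H − s) = 6600 × (42947.1 − 90) / (42947.1 − 6600) = 6600 × 42857.1 / 36347.1 ≈ 7782.1 mm.
Depth of field = Df − Dn = 7782.1 − 5729.7 ≈ 2052.4 mm ≈ 2.05 m.

2.05 m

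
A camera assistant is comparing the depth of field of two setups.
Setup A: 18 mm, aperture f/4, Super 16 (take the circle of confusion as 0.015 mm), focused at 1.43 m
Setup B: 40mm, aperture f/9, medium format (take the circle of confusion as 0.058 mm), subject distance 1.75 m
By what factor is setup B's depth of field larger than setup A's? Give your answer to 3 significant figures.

Setup A: H = 18²/(4×0.015) + 18 ≈ 5418.0 mm; DoF = Df − Dn = 1936.31 − 1133.59 ≈ 802.72 mm.
Setup B: H = 40²/(9×0.058) + 40 ≈ 3105.1 mm; DoF = Df − Dn = 3958.3 − 1123.3 ≈ 2835.0 mm.
Ratio = 2835.0 / 802.72 ≈ 3.53.

3.53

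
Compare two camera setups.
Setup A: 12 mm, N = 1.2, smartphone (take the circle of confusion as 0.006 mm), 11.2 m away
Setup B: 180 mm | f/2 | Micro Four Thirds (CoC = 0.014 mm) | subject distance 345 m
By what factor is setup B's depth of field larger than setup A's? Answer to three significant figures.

12.4

Setup A: H = 12²/(1.2×0.006) + 12 ≈ 20012.0 mm; DoF = Df − Dn = 25420 − 7182 ≈ 18238 mm.
Setup B: H = 180²/(2×0.014) + 180 ≈ 1157322.9 mm; DoF = Df − Dn = 491448 − 265795 ≈ 225653 mm.
Ratio = 225653 / 18238 ≈ 12.4.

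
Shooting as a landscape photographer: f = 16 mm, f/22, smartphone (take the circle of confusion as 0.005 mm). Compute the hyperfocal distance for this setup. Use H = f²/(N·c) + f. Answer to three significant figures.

Hyperfocal distance H = f²/(N·c) + f = 16²/(22 × 0.005) + 16 = 256/0.11 + 16 ≈ 2343.3 mm ≈ 2.34 m.

2.34 m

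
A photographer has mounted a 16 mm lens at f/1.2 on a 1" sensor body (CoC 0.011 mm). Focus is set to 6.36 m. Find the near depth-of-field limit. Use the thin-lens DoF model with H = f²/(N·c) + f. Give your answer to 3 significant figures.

Hyperfocal distance H = f²/(N·c) + f = 16²/(1.2 × 0.011) + 16 = 256/0.0132 + 16 ≈ 19409.9 mm ≈ 19.41 m.
Near limit Dn = s·(H − f)/(H + s − 2f) = 6360 × (19409.9 − 16) / (19409.9 + 6360 − 2 × 16) = 6360 × 19393.9 / 25737.9 ≈ 4792.4 mm ≈ 4.79 m.

4.79 m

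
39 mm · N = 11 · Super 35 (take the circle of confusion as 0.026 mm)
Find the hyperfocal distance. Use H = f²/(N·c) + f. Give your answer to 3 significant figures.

5.36 m

Hyperfocal distance H = f²/(N·c) + f = 39²/(11 × 0.026) + 39 = 1521/0.286 + 39 ≈ 5357.2 mm ≈ 5.36 m.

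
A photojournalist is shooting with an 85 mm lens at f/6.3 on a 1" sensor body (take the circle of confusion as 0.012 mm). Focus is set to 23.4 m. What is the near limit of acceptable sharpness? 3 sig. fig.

Hyperfocal distance H = f²/(N·c) + f = 85²/(6.3 × 0.012) + 85 = 7225/0.0756 + 85 ≈ 95653.8 mm ≈ 95.65 m.
Near limit Dn = s·(H − f)/(H + s − 2f) = 23400 × (95653.8 − 85) / (95653.8 + 23400 − 2 × 85) = 23400 × 95568.8 / 118883.8 ≈ 18811 mm ≈ 18.8 m.

18.8 m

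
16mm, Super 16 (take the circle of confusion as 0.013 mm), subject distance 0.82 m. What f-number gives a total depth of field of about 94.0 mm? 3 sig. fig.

f/1.40

Write h = H − f = f²/(N·c). The thin-lens limits are Dn = s·h/(h + (s−f)) and Df = s·h/(h − (s−f)), so DoF = Df − Dn = 2·s·(s−f)·h / (h² − (s−f)²).
That is a quadratic in h: DoF·h² − 2·s·(s−f)·h − DoF·(s−f)² = 0 ⇒ h = (s−f)·(s + √(s² + DoF²)) / DoF = 804 × (820 + √(820² + 94²)) / 94 = 804 × (820 + 825.370) / 94 ≈ 14073 mm.
Then N = f²/(c·h) = 16² / (0.013 × 14073) = 256 / 182.95 ≈ 1.40.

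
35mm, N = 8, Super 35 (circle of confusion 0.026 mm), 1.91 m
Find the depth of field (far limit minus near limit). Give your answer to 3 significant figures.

1.35 m

Hyperfocal distance H = f²/(N·c) + f = 35²/(8 × 0.026) + 35 = 1225/0.208 + 35 ≈ 5924.4 mm ≈ 5.924 m.
Near limit Dn = s·(H − f)/(H + s − 2f) = 1910 × (5924.4 − 35) / (5924.4 + 1910 − 2 × 35) = 1910 × 5889.4 / 7764.4 ≈ 1448.8 mm.
Far limit Df = s·(H − f)/(H − s) = 1910 × (5924.4 − 35) / (5924.4 − 1910) = 1910 × 5889.4 / 4014.4 ≈ 2802.1 mm.
Depth of field = Df − Dn = 2802.1 − 1448.8 ≈ 1353.3 mm ≈ 1.35 m.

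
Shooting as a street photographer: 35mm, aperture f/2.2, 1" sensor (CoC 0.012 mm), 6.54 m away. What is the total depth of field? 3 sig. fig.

Hyperfocal distance H = f²/(N·c) + f = 35²/(2.2 × 0.012) + 35 = 1225/0.0264 + 35 ≈ 46436.5 mm ≈ 46.44 m.
Near limit Dn = s·(H − f)/(H + s − 2f) = 6540 × (46436.5 − 35) / (46436.5 + 6540 − 2 × 35) = 6540 × 46401.5 / 52906.5 ≈ 5735.9 mm.
Far limit Df = s·(H − f)/(H − s) = 6540 × (46436.5 − 35) / (46436.5 − 6540) = 6540 × 46401.5 / 39896.5 ≈ 7606.3 mm.
Depth of field = Df − Dn = 7606.3 − 5735.9 ≈ 1870.4 mm ≈ 1.87 m.

1.87 m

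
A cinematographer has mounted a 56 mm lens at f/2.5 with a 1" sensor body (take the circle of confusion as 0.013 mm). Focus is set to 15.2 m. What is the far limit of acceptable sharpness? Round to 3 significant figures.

Hyperfocal distance H = f²/(N·c) + f = 56²/(2.5 × 0.013) + 56 = 3136/0.0325 + 56 ≈ 96548.3 mm ≈ 96.55 m.
Far limit Df = s·(H − f)/(H − s) = 15200 × (96548.3 − 56) / (96548.3 − 15200) = 15200 × 96492.3 / 81348.3 ≈ 18030 mm ≈ 18.0 m.

18.0 m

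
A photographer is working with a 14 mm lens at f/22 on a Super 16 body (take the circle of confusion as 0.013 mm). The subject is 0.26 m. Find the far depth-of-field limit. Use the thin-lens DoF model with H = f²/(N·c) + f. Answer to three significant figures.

Hyperfocal distance H = f²/(N·c) + f = 14²/(22 × 0.013) + 14 = 196/0.286 + 14 ≈ 699.3 mm ≈ 0.699 m.
Far limit Df = s·(H − f)/(H − s) = 260 × (699.3 − 14) / (699.3 − 260) = 260 × 685.3 / 439.3 ≈ 405.59 mm.

406 mm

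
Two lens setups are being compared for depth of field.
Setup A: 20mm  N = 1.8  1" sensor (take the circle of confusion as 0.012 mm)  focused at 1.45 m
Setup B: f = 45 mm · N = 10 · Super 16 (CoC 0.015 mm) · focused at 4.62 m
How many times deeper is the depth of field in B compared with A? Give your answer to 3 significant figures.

15.7

Setup A: H = 20²/(1.8×0.012) + 20 ≈ 18538.5 mm; DoF = Df − Dn = 1571.34 − 1346.06 ≈ 225.28 mm.
Setup B: H = 45²/(10×0.015) + 45 ≈ 13545.0 mm; DoF = Df − Dn = 6988.2 − 3450.6 ≈ 3537.6 mm.
Ratio = 3537.6 / 225.28 ≈ 15.7.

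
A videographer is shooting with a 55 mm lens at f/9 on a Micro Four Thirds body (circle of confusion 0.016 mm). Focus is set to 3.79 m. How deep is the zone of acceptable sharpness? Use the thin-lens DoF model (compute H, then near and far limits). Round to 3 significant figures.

1.39 m

Hyperfocal distance H = f²/(N·c) + f = 55²/(9 × 0.016) + 55 = 3025/0.144 + 55 ≈ 21061.9 mm ≈ 21.06 m.
Near limit Dn = s·(H − f)/(H + s − 2f) = 3790 × (21061.9 − 55) / (21061.9 + 3790 − 2 × 55) = 3790 × 21006.9 / 24741.9 ≈ 3217.9 mm.
Far limit Df = s·(H − f)/(H − s) = 3790 × (21061.9 − 55) / (21061.9 − 3790) = 3790 × 21006.9 / 17271.9 ≈ 4609.6 mm.
Depth of field = Df − Dn = 4609.6 − 3217.9 ≈ 1391.7 mm ≈ 1.39 m.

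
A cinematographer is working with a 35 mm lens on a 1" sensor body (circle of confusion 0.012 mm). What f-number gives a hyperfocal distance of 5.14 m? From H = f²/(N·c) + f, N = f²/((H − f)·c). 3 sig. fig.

Rearrange H = f²/(N·c) + f for N: N = f² / ((H − f)·c).
N = 35² / ((5140 − 35) × 0.012) = 1225 / 61.26 ≈ 20.

f/20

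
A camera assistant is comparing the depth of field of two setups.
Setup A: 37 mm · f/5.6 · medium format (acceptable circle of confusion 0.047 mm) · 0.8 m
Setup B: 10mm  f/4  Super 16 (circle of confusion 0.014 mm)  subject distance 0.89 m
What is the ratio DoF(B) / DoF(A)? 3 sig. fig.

4.83

Setup A: H = 37²/(5.6×0.047) + 37 ≈ 5238.4 mm; DoF = Df − Dn = 937.53 − 697.66 ≈ 239.87 mm.
Setup B: H = 10²/(4×0.014) + 10 ≈ 1795.7 mm; DoF = Df − Dn = 1754.7 − 596.2 ≈ 1158.5 mm.
Ratio = 1158.5 / 239.87 ≈ 4.83.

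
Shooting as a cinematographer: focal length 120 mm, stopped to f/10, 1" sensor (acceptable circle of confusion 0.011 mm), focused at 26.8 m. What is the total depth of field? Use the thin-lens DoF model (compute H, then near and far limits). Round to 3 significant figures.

11.4 m

Hyperfocal distance H = f²/(N·c) + f = 120²/(10 × 0.011) + 120 = 14400/0.11 + 120 ≈ 131029.1 mm ≈ 131.0 m.
Near limit Dn = s·(H − f)/(H + s − 2f) = 26800 × (131029.1 − 120) / (131029.1 + 26800 − 2 × 120) = 26800 × 130909.1 / 157589.1 ≈ 22263 mm.
Far limit Df = s·(H − f)/(H − s) = 26800 × (131029.1 − 120) / (131029.1 − 26800) = 26800 × 130909.1 / 104229.1 ≈ 33660 mm.
Depth of field = Df − Dn = 33660 − 22263 ≈ 11397 mm ≈ 11.4 m.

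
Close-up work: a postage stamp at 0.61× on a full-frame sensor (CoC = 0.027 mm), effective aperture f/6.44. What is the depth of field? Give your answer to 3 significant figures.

0.935 mm

At magnification m, DoF ≈ 2·N_eff·c/m² = 2 × 6.44 × 0.027 / 0.61² = 0.3478 / 0.3721 ≈ 0.935 mm.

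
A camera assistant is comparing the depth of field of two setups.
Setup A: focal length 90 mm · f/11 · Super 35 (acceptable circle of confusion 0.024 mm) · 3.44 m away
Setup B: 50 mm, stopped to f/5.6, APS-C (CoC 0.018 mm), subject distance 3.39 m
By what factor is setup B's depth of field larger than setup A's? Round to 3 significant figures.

Setup A: H = 90²/(11×0.024) + 90 ≈ 30771.8 mm; DoF = Df − Dn = 3861.63 − 3101.38 ≈ 760.25 mm.
Setup B: H = 50²/(5.6×0.018) + 50 ≈ 24851.6 mm; DoF = Df − Dn = 3917.58 − 2987.66 ≈ 929.92 mm.
Ratio = 929.92 / 760.25 ≈ 1.22.

1.22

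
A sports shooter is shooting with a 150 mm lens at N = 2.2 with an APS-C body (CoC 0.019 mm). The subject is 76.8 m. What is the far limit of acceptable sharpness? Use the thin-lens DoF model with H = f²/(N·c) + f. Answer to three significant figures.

Hyperfocal distance H = f²/(N·c) + f = 150²/(2.2 × 0.019) + 150 = 22500/0.0418 + 150 ≈ 538427.5 mm ≈ 538.4 m.
Far limit Df = s·(H − f)/(H − s) = 76800 × (538427.5 − 150) / (538427.5 − 76800) = 76800 × 538277.5 / 461627.5 ≈ 89552 mm ≈ 89.6 m.

89.6 m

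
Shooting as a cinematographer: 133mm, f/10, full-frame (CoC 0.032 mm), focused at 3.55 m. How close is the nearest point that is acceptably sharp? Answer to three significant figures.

Hyperfocal distance H = f²/(N·c) + f = 133²/(10 × 0.032) + 133 = 17689/0.32 + 133 ≈ 55411.1 mm ≈ 55.41 m.
Near limit Dn = s·(H − f)/(H + s − 2f) = 3550 × (55411.1 − 133) / (55411.1 + 3550 − 2 × 133) = 3550 × 55278.1 / 58695.1 ≈ 3343.3 mm ≈ 3.34 m.

3.34 m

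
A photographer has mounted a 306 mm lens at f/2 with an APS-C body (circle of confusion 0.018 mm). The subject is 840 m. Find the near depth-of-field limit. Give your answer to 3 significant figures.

Hyperfocal distance H = f²/(N·c) + f = 306²/(2 × 0.018) + 306 = 93636/0.036 + 306 ≈ 2601306.0 mm ≈ 2601 m.
Near limit Dn = s·(H − f)/(H + s − 2f) = 840000 × (2601306.0 − 306) / (2601306.0 + 840000 − 2 × 306) = 840000 × 2601000.0 / 3440694.0 ≈ 635000 mm ≈ 635 m.

635 m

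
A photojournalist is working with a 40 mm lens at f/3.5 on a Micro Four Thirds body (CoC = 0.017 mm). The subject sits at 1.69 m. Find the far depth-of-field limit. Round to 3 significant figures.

Hyperfocal distance H = f²/(N·c) + f = 40²/(3.5 × 0.017) + 40 = 1600/0.0595 + 40 ≈ 26930.8 mm ≈ 26.93 m.
Far limit Df = s·(H − f)/(H − s) = 1690 × (26930.8 − 40) / (26930.8 − 1690) = 1690 × 26890.8 / 25240.8 ≈ 1800.5 mm ≈ 1.80 m.

1.80 m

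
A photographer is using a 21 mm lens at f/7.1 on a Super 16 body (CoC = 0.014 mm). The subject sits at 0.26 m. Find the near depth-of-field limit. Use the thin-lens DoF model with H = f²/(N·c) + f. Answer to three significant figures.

247 mm

Hyperfocal distance H = f²/(N·c) + f = 21²/(7.1 × 0.014) + 21 = 441/0.0994 + 21 ≈ 4457.6 mm ≈ 4.458 m.
Near limit Dn = s·(H − f)/(H + s − 2f) = 260 × (4457.6 − 21) / (4457.6 + 260 − 2 × 21) = 260 × 4436.6 / 4675.6 ≈ 246.71 mm.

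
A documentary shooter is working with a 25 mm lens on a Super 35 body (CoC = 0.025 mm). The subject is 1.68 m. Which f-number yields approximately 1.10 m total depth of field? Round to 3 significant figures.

Write h = H − f = f²/(N·c). The thin-lens limits are Dn = s·h/(h + (s−f)) and Df = s·h/(h − (s−f)), so DoF = Df − Dn = 2·s·(s−f)·h / (h² − (s−f)²).
That is a quadratic in h: DoF·h² − 2·s·(s−f)·h − DoF·(s−f)² = 0 ⇒ h = (s−f)·(s + √(s² + DoF²)) / DoF = 1655 × (1680 + √(1680² + 1100²)) / 1100 = 1655 × (1680 + 2008.08) / 1100 ≈ 5548.9 mm.
Then N = f²/(c·h) = 25² / (0.025 × 5548.9) = 625 / 138.72 ≈ 4.51.

f/4.51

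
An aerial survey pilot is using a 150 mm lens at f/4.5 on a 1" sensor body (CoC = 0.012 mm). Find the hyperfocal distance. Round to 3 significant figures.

Hyperfocal distance H = f²/(N·c) + f = 150²/(4.5 × 0.012) + 150 = 22500/0.054 + 150 ≈ 416816.7 mm ≈ 417 m.

417 m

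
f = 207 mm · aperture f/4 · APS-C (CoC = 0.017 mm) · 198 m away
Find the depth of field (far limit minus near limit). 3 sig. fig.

138 m

Hyperfocal distance H = f²/(N·c) + f = 207²/(4 × 0.017) + 207 = 42849/0.068 + 207 ≈ 630339.4 mm ≈ 630.3 m.
Near limit Dn = s·(H − f)/(H + s − 2f) = 198000 × (630339.4 − 207) / (630339.4 + 198000 − 2 × 207) = 198000 × 630132.4 / 827925.4 ≈ 150697 mm.
Far limit Df = s·(H − f)/(H − s) = 198000 × (630339.4 − 207) / (630339.4 − 198000) = 198000 × 630132.4 / 432339.4 ≈ 288584 mm.
Depth of field = Df − Dn = 288584 − 150697 ≈ 137887 mm ≈ 138 m.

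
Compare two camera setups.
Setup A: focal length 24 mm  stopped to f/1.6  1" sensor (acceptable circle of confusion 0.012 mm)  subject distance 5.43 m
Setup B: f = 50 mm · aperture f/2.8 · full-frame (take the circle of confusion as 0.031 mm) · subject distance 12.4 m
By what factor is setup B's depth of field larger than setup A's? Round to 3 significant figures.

Setup A: H = 24²/(1.6×0.012) + 24 ≈ 30024.0 mm; DoF = Df − Dn = 6623.6 − 4600.9 ≈ 2022.7 mm.
Setup B: H = 50²/(2.8×0.031) + 50 ≈ 28851.8 mm; DoF = Df − Dn = 21708 − 8679 ≈ 13029 mm.
Ratio = 13029 / 2022.7 ≈ 6.44.

6.44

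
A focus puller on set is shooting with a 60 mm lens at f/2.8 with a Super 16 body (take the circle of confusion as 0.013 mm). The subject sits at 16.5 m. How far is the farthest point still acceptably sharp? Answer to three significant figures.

Hyperfocal distance H = f²/(N·c) + f = 60²/(2.8 × 0.013) + 60 = 3600/0.0364 + 60 ≈ 98961.1 mm ≈ 98.96 m.
Far limit Df = s·(H − f)/(H − s) = 16500 × (98961.1 − 60) / (98961.1 − 16500) = 16500 × 98901.1 / 82461.1 ≈ 19790 mm ≈ 19.8 m.

19.8 m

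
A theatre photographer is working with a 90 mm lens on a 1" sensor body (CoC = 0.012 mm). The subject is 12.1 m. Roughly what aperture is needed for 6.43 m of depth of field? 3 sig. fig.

f/14

Write h = H − f = f²/(N·c). The thin-lens limits are Dn = s·h/(h + (s−f)) and Df = s·h/(h − (s−f)), so DoF = Df − Dn = 2·s·(s−f)·h / (h² − (s−f)²).
That is a quadratic in h: DoF·h² − 2·s·(s−f)·h − DoF·(s−f)² = 0 ⇒ h = (s−f)·(s + √(s² + DoF²)) / DoF = 12010 × (12100 + √(12100² + 6430²)) / 6430 = 12010 × (12100 + 13702.4) / 6430 ≈ 48194 mm.
Then N = f²/(c·h) = 90² / (0.012 × 48194) = 8100 / 578.33 ≈ 14.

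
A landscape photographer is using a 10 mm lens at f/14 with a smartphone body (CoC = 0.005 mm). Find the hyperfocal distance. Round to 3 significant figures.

1.44 m

Hyperfocal distance H = f²/(N·c) + f = 10²/(14 × 0.005) + 10 = 100/0.07 + 10 ≈ 1438.6 mm ≈ 1.44 m.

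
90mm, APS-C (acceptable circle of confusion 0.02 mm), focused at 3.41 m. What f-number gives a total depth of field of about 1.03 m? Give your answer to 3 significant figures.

Write h = H − f = f²/(N·c). The thin-lens limits are Dn = s·h/(h + (s−f)) and Df = s·h/(h − (s−f)), so DoF = Df − Dn = 2·s·(s−f)·h / (h² − (s−f)²).
That is a quadratic in h: DoF·h² − 2·s·(s−f)·h − DoF·(s−f)² = 0 ⇒ h = (s−f)·(s + √(s² + DoF²)) / DoF = 3320 × (3410 + √(3410² + 1030²)) / 1030 = 3320 × (3410 + 3562.16) / 1030 ≈ 22473 mm.
Then N = f²/(c·h) = 90² / (0.02 × 22473) = 8100 / 449.47 ≈ 18.

f/18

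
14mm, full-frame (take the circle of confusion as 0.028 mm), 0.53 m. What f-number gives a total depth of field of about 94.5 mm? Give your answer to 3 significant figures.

Write h = H − f = f²/(N·c). The thin-lens limits are Dn = s·h/(h + (s−f)) and Df = s·h/(h − (s−f)), so DoF = Df − Dn = 2·s·(s−f)·h / (h² − (s−f)²).
That is a quadratic in h: DoF·h² − 2·s·(s−f)·h − DoF·(s−f)² = 0 ⇒ h = (s−f)·(s + √(s² + DoF²)) / DoF = 516 × (530 + √(530² + 94.5²)) / 94.5 = 516 × (530 + 538.359) / 94.5 ≈ 5833.6 mm.
Then N = f²/(c·h) = 14² / (0.028 × 5833.6) = 196 / 163.34 ≈ 1.20.

f/1.20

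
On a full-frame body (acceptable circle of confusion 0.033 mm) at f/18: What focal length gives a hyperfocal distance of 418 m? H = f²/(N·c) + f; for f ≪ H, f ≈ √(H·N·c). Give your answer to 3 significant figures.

498 mm

From H = f²/(N·c) + f, with f ≪ H: f ≈ √(H·N·c) = √(418000 × 18 × 0.033) = √248292 ≈ 498.3 mm.
The +f correction barely moves this — solving exactly, f² + N·c·f − N·c·H = 0 ⇒ f = (−N·c + √((N·c)² + 4·N·c·H))/2 = (−0.594 + √993168)/2 ≈ 497.99 mm, so f ≈ 498 mm.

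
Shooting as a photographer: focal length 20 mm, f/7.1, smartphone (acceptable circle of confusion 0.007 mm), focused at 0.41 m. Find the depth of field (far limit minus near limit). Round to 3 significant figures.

39.8 mm

Hyperfocal distance H = f²/(N·c) + f = 20²/(7.1 × 0.007) + 20 = 400/0.0497 + 20 ≈ 8068.3 mm ≈ 8.068 m.
Near limit Dn = s·(H − f)/(H + s − 2f) = 410 × (8068.3 − 20) / (8068.3 + 410 − 2 × 20) = 410 × 8048.3 / 8438.3 ≈ 391.051 mm.
Far limit Df = s·(H − f)/(H − s) = 410 × (8068.3 − 20) / (8068.3 − 410) = 410 × 8048.3 / 7658.3 ≈ 430.879 mm.
Depth of field = Df − Dn = 430.879 − 391.051 ≈ 39.828 mm.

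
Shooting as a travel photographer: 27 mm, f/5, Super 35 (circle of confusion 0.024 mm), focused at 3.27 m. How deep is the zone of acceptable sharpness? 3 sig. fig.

4.88 m

Hyperfocal distance H = f²/(N·c) + f = 27²/(5 × 0.024) + 27 = 729/0.12 + 27 ≈ 6102.0 mm ≈ 6.102 m.
Near limit Dn = s·(H − f)/(H + s − 2f) = 3270 × (6102.0 − 27) / (6102.0 + 3270 − 2 × 27) = 3270 × 6075.0 / 9318.0 ≈ 2131.9 mm.
Far limit Df = s·(H − f)/(H − s) = 3270 × (6102.0 − 27) / (6102.0 − 3270) = 3270 × 6075.0 / 2832.0 ≈ 7014.6 mm.
Depth of field = Df − Dn = 7014.6 − 2131.9 ≈ 4882.7 mm ≈ 4.88 m.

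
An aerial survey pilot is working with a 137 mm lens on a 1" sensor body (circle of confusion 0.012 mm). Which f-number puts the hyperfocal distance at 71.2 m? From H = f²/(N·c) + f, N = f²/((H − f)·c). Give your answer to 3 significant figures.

Rearrange H = f²/(N·c) + f for N: N = f² / ((H − f)·c).
N = 137² / ((71200 − 137) × 0.012) = 18769 / 852.8 ≈ 22.

f/22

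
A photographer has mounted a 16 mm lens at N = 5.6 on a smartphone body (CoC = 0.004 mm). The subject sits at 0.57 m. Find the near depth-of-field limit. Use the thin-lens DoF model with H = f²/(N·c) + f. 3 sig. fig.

Hyperfocal distance H = f²/(N·c) + f = 16²/(5.6 × 0.004) + 16 = 256/0.0224 + 16 ≈ 11444.6 mm ≈ 11.44 m.
Near limit Dn = s·(H − f)/(H + s − 2f) = 570 × (11444.6 − 16) / (11444.6 + 570 − 2 × 16) = 570 × 11428.6 / 11982.6 ≈ 543.65 mm ≈ 0.544 m.

0.544 m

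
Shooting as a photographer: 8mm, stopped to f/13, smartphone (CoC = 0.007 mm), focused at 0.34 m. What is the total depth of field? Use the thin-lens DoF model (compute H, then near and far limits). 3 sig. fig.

Hyperfocal distance H = f²/(N·c) + f = 8²/(13 × 0.007) + 8 = 64/0.091 + 8 ≈ 711.3 mm ≈ 0.711 m.
Near limit Dn = s·(H − f)/(H + s − 2f) = 340 × (711.3 − 8) / (711.3 + 340 − 2 × 8) = 340 × 703.3 / 1035.3 ≈ 230.97 mm.
Far limit Df = s·(H − f)/(H − s) = 340 × (711.3 − 8) / (711.3 − 340) = 340 × 703.3 / 371.3 ≈ 644.02 mm.
Depth of field = Df − Dn = 644.02 − 230.97 ≈ 413.05 mm.

413 mm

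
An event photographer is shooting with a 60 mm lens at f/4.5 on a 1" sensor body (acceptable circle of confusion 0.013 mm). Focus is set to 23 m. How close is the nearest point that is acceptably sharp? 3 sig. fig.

Hyperfocal distance H = f²/(N·c) + f = 60²/(4.5 × 0.013) + 60 = 3600/0.0585 + 60 ≈ 61598.5 mm ≈ 61.60 m.
Near limit Dn = s·(H − f)/(H + s − 2f) = 23000 × (61598.5 − 60) / (61598.5 + 23000 − 2 × 60) = 23000 × 61538.5 / 84478.5 ≈ 16754 mm ≈ 16.8 m.

16.8 m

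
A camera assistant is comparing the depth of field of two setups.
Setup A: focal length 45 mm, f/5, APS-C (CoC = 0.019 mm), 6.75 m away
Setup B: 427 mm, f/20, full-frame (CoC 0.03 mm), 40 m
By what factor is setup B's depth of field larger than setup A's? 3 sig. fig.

Setup A: H = 45²/(5×0.019) + 45 ≈ 21360.8 mm; DoF = Df − Dn = 9847.6 − 5134.8 ≈ 4712.8 mm.
Setup B: H = 427²/(20×0.03) + 427 ≈ 304308.7 mm; DoF = Df − Dn = 45989 − 35391 ≈ 10598 mm.
Ratio = 10598 / 4712.8 ≈ 2.25.

2.25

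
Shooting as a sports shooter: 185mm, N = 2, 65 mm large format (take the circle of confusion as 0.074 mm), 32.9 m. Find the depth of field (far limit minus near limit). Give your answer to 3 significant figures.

Hyperfocal distance H = f²/(N·c) + f = 185²/(2 × 0.074) + 185 = 34225/0.148 + 185 ≈ 231435.0 mm ≈ 231.4 m.
Near limit Dn = s·(H − f)/(H + s − 2f) = 32900 × (231435.0 − 185) / (231435.0 + 32900 − 2 × 185) = 32900 × 231250.0 / 263965.0 ≈ 28822.5 mm.
Far limit Df = s·(H − f)/(H − s) = 32900 × (231435.0 − 185) / (231435.0 − 32900) = 32900 × 231250.0 / 198535.0 ≈ 38321.3 mm.
Depth of field = Df − Dn = 38321.3 − 28822.5 ≈ 9498.8 mm ≈ 9.50 m.

9.50 m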